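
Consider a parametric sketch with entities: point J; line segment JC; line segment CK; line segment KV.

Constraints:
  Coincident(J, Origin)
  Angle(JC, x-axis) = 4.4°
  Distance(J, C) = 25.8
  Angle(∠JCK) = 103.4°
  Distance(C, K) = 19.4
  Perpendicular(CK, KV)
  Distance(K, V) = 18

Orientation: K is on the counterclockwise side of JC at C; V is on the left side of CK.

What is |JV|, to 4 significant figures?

26.35

J is at the origin; JC runs at 4.4° with length 25.8, so C = 25.8·(cos 4.4°, sin 4.4°) = (25.72, 1.979). ∠JCK = 103.4°, so CK runs at 4.4° + (180° − 103.4°) = 81.00° from the x-axis; with |CK| = 19.4, K = C + 19.4·(cos 81.00°, sin 81.00°) = (28.76, 21.14). The perpendicularity gives KV at right angles to CK; with |KV| = 18.0 on the left of CK, V = K + 18.0·(-0.9877, 0.1564) = (10.98, 23.96). Then |JV| = |V − J| = 26.35.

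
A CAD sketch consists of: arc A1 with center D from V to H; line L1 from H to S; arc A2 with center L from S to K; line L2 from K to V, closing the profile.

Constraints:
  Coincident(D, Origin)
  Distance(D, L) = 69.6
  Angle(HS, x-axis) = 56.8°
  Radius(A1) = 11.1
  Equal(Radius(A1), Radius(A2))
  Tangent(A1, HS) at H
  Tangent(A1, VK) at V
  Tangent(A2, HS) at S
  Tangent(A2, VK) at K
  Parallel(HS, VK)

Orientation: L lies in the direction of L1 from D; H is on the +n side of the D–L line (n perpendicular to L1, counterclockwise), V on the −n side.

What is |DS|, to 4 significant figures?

70.48

The slot axis is L1's direction at 56.8°, so u = (cos 56.8°, sin 56.8°) = (0.5476, 0.8368) and n = (−sin 56.8°, cos 56.8°) = (-0.8368, 0.5476). D is at the origin and L lies 69.6 along u from D, so L = 69.6·u = (38.11, 58.24). Tangency of A1 to both parallel lines with radius 11.1 puts H and V at D ± 11.1·n: H = (-9.288, 6.078), V = (9.288, -6.078). Equal radii place S and K the same way about L: S = L + 11.1·n = (28.82, 64.32), K = L − 11.1·n = (47.40, 52.16). Then |DS| = |S − D| = 70.48.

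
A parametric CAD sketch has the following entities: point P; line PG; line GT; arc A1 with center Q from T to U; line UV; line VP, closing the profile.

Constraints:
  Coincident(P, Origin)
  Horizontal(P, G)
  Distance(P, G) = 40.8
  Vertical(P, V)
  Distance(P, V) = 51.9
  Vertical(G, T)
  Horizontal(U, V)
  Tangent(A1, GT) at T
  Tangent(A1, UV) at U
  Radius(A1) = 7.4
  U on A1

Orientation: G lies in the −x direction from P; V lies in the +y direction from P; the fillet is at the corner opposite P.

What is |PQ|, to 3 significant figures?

55.6

P and V share the same x with |PV| = 51.9 and V on the +y side, so V = (0.00, 51.9). The virtual corner opposite P is at (-40.8, 51.9). Tangency of A1 to GT means the radius QT is perpendicular to GT and since A1 is tangent to UV there, QU ⟂ UV, with radius 7.4, so the center Q sits 7.4 in from both sides at Q = (-33.4, 44.5). Then |PQ| = |Q − P| = 55.6.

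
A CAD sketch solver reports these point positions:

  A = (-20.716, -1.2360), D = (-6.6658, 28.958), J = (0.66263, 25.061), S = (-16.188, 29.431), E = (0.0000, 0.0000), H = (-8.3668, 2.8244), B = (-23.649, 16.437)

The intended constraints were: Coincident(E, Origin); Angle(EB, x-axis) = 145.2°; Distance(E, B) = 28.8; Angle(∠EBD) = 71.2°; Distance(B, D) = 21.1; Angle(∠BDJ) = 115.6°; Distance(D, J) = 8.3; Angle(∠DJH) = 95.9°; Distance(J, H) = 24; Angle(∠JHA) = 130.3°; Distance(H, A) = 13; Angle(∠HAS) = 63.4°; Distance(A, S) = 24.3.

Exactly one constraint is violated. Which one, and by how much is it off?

Distance(A, S) = 24.3 — off by 6.70.

E = (0.00, 0.00) ✓; EB at 145.2° ✓; |EB| = 28.80 ✓; ∠EBD = 71.20° ✓; |BD| = 21.10 ✓; ∠BDJ = 115.6° ✓; |DJ| = 8.300 ✓; ∠DJH = 95.90° ✓; |JH| = 24.00 ✓; ∠JHA = 130.3° ✓; |HA| = 13.00 ✓; ∠HAS = 63.40° ✓; |AS| = 31.00 ✗.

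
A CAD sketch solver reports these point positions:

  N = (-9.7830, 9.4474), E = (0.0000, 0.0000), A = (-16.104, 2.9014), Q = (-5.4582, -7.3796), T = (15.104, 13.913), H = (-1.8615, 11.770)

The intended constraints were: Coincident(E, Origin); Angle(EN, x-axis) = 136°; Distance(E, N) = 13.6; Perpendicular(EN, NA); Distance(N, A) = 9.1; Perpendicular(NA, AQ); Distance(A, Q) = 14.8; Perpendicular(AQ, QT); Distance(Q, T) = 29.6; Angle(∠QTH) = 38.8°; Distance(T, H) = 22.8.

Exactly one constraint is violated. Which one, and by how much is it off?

Distance(T, H) = 22.8 — off by 5.70.

E = (0.00, 0.00) ✓; EN at 136.0° ✓; |EN| = 13.60 ✓; ∠(EN, NA) = 90.00° ✓; |NA| = 9.100 ✓; ∠(NA, AQ) = 90.00° ✓; |AQ| = 14.80 ✓; ∠(AQ, QT) = 90.00° ✓; |QT| = 29.60 ✓; ∠QTH = 38.80° ✓; |TH| = 17.10 ✗.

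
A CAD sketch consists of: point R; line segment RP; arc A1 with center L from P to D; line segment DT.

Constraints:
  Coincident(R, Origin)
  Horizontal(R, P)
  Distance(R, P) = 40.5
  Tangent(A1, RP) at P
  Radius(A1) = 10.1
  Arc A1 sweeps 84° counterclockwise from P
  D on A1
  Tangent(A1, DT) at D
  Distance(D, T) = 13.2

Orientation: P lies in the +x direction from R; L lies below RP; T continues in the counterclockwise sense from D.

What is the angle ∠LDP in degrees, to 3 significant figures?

48.0°

A1 meets RP tangentially, so LP is at right angles to RP, so L = P + (0, -10.1) = (40.5, -10.1). On A1, P sits at bearing 90° from L; an 84° counterclockwise sweep puts D at bearing 174°, so D = L + 10.1·(cos 174°, sin 174°) = (30.5, -9.04). Then cos ∠LDP = DL·DP / (|DL||DP|), giving 48.0°.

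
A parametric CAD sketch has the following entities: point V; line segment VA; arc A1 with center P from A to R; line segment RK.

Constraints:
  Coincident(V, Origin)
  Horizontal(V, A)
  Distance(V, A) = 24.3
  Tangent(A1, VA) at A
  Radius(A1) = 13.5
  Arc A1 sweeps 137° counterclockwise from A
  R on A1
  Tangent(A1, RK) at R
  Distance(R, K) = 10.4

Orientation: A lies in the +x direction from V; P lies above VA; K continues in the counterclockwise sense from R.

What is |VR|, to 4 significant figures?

40.85

Tangency of A1 to VA means the radius PA is perpendicular to VA, so P = A + (0, 13.5) = (24.30, 13.50). On A1, A sits at bearing -90° from P; a 137° counterclockwise sweep puts R at bearing 47°, so R = P + 13.5·(cos 47°, sin 47°) = (33.51, 23.37). Then |VR| = |R − V| = 40.85.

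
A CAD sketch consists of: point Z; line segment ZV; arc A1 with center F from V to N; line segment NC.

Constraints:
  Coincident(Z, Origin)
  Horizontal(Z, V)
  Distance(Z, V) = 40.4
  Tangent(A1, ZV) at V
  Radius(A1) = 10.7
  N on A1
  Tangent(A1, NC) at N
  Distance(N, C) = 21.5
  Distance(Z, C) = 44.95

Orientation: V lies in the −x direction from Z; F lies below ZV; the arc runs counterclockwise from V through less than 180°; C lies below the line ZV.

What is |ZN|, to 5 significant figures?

50.917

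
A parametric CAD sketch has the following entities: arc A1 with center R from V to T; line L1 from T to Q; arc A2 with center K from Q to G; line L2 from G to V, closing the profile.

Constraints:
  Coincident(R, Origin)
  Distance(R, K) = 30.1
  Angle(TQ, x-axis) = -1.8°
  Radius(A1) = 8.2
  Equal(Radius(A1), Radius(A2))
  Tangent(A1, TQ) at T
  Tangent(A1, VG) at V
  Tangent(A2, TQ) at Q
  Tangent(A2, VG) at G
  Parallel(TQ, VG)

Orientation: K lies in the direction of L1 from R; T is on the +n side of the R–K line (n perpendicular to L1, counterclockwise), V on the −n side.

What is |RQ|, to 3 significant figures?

31.2

The slot axis is L1's direction at -1.8°, so u = (cos -1.8°, sin -1.8°) = (1.00, -0.0314) and n = (−sin -1.8°, cos -1.8°) = (0.0314, 1.00). R is at the origin and K lies 30.1 along u from R, so K = 30.1·u = (30.1, -0.945). Tangency of A1 to both parallel lines with radius 8.2 puts T and V at R ± 8.2·n: T = (0.258, 8.20), V = (-0.258, -8.20). Equal radii place Q and G the same way about K: Q = K + 8.2·n = (30.3, 7.25), G = K − 8.2·n = (29.8, -9.14). Then |RQ| = |Q − R| = 31.2.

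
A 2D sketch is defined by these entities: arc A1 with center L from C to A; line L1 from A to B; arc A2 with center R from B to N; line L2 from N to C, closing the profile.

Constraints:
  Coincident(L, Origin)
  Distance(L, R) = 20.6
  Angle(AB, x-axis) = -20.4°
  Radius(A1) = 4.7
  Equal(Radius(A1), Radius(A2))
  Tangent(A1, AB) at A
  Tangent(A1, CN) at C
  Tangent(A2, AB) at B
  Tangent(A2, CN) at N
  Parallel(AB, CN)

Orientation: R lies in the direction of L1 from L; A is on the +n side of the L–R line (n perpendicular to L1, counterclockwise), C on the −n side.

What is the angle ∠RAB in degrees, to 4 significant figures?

12.85°

Tangency of A1 to both parallel lines with radius 4.7 puts A and C at L ± 4.7·n: A = (1.638, 4.405), C = (-1.638, -4.405). Equal radii place B and N the same way about R: B = R + 4.7·n = (20.95, -2.775), N = R − 4.7·n = (17.67, -11.59). Then cos ∠RAB = AR·AB / (|AR||AB|), giving 12.85°.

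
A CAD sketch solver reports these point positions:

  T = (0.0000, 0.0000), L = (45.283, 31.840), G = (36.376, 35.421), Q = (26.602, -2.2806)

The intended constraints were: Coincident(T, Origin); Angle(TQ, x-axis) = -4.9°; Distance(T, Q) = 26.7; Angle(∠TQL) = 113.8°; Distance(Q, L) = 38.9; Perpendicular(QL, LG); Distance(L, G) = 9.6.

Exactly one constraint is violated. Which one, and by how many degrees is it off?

Perpendicular(QL, LG) — off by 6.80°.

T = (0.00, 0.00) ✓; TQ at -4.900° ✓; |TQ| = 26.70 ✓; ∠TQL = 113.8° ✓; |QL| = 38.90 ✓; ∠(QL, LG) = 96.80° ✗; |LG| = 9.600 ✓.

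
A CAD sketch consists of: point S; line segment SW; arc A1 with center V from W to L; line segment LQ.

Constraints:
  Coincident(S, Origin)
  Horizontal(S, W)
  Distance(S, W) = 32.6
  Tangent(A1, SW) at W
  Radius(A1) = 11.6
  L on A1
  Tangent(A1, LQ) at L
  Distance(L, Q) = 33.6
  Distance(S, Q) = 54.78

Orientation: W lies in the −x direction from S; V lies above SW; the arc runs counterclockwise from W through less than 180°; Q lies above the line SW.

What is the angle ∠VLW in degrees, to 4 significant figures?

38.93°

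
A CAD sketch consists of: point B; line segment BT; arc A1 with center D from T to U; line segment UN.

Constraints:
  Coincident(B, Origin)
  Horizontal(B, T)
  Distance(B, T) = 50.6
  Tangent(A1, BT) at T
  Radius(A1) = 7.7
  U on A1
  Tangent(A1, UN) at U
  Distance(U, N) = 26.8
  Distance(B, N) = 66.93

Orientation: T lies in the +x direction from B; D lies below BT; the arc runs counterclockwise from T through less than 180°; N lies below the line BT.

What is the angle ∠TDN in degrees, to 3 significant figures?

166°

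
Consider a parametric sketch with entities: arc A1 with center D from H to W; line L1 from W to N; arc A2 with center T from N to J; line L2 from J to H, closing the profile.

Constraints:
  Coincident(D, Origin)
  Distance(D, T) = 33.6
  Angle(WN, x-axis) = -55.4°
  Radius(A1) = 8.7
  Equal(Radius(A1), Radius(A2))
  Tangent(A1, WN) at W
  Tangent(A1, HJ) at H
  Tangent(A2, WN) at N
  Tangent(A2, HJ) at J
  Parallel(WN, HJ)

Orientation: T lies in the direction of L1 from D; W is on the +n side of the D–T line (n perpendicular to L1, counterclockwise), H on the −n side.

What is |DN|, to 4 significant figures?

34.71

The slot axis is L1's direction at -55.4°, so u = (cos -55.4°, sin -55.4°) = (0.5678, -0.8231) and n = (−sin -55.4°, cos -55.4°) = (0.8231, 0.5678). D is at the origin and T lies 33.6 along u from D, so T = 33.6·u = (19.08, -27.66). Tangency of A1 to both parallel lines with radius 8.7 puts W and H at D ± 8.7·n: W = (7.161, 4.940), H = (-7.161, -4.940). Equal radii place N and J the same way about T: N = T + 8.7·n = (26.24, -22.72), J = T − 8.7·n = (11.92, -32.60). Then |DN| = |N − D| = 34.71.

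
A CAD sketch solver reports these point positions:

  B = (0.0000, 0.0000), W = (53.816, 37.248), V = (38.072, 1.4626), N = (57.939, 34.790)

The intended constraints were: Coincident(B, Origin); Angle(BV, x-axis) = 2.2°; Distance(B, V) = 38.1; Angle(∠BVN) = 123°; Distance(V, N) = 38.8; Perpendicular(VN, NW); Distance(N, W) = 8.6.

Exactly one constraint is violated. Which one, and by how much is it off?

Distance(N, W) = 8.6 — off by 3.80.

B = (0.00, 0.00) ✓; BV at 2.200° ✓; |BV| = 38.10 ✓; ∠BVN = 123.0° ✓; |VN| = 38.80 ✓; ∠(VN, NW) = 90.00° ✓; |NW| = 4.800 ✗.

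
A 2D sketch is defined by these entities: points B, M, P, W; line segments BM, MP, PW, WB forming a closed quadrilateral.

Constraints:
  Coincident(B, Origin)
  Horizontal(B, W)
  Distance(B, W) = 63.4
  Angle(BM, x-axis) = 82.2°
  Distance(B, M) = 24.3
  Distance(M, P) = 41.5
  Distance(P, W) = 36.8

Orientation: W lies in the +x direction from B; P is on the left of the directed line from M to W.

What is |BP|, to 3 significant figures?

54.2

Checks: |MP| = 41.50 ✓; |PW| = 36.80 ✓.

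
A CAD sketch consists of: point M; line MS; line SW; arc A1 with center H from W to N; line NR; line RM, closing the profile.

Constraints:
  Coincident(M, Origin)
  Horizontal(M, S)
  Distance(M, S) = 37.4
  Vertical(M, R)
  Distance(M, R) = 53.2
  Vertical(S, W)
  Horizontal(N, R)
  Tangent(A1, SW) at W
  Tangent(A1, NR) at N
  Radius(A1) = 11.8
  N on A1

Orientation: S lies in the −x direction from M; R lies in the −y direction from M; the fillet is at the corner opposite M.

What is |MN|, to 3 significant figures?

59.0

M is at the origin; MS is horizontal with |MS| = 37.4 and S on the −x side, so S = (-37.4, 0.00). M and R share the same x with |MR| = 53.2 and R on the −y side, so R = (0.00, -53.2). The virtual corner opposite M is at (-37.4, -53.2). The tangent condition forces HW to be normal to SW and A1 meets NR tangentially, so HN is at right angles to NR, with radius 11.8, so the center H sits 11.8 in from both sides at H = (-25.6, -41.4). That places the tangent points at W = (-37.4, -41.4) on SW and N = (-25.6, -53.2) on NR. Then |MN| = |N − M| = 59.0.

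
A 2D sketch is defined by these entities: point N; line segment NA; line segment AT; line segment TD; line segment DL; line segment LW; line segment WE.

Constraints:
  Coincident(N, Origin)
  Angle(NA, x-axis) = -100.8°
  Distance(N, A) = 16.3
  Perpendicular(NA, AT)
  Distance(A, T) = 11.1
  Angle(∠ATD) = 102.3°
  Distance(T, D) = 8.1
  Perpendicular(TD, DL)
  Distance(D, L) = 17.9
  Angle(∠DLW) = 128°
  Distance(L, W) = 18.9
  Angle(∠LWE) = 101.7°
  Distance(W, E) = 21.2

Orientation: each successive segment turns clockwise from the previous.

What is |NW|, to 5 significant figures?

25.415

The perpendicularity gives DL at right angles to TD, so DL runs at 1.5000°; with |DL| = 17.9, L = (3.7241, -5.3656). ∠DLW = 128.0° gives LW at -50.500° from the x-axis; with |LW| = 18.9, W = (15.746, -19.949). Then |NW| = |W − N| = 25.415.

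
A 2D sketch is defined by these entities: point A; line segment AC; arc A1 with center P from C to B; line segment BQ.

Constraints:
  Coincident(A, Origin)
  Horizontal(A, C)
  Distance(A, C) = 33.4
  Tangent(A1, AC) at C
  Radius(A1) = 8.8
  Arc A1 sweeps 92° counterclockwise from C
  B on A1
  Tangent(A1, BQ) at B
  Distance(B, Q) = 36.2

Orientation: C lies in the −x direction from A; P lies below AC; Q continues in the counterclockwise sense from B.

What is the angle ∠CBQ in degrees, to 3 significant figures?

134°

On A1, C sits at bearing 90° from P; a 92° counterclockwise sweep puts B at bearing 182°, so B = P + 8.8·(cos 182°, sin 182°) = (-42.2, -9.11). The tangent condition forces PB to be normal to BQ, so BQ runs along (−sin 182°, cos 182°); with |BQ| = 36.2, Q = (-40.9, -45.3). Then cos ∠CBQ = BC·BQ / (|BC||BQ|), giving 134°.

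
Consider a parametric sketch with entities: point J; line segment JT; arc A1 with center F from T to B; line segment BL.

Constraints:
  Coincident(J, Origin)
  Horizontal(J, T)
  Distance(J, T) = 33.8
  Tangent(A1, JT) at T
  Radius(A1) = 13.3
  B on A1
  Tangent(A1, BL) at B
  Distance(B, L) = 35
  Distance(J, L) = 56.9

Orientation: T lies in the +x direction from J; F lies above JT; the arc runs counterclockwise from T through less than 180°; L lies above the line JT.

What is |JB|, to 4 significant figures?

49.48

Checks: |FB| = 13.30 ✓; ∠(FB, BL) = 90.00° ✓; |BL| = 35.00 ✓; |JL| = 56.90 ✓.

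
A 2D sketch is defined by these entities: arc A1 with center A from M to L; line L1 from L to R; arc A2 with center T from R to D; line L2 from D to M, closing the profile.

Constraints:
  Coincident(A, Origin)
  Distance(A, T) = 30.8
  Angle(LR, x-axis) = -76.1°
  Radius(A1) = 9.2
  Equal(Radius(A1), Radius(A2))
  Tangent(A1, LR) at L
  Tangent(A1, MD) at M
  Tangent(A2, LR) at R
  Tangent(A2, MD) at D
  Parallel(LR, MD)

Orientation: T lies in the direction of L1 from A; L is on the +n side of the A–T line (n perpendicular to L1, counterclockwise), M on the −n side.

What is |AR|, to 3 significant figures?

32.1

The slot axis is L1's direction at -76.1°, so u = (cos -76.1°, sin -76.1°) = (0.240, -0.971) and n = (−sin -76.1°, cos -76.1°) = (0.971, 0.240). A is at the origin and T lies 30.8 along u from A, so T = 30.8·u = (7.40, -29.9). Tangency of A1 to both parallel lines with radius 9.2 puts L and M at A ± 9.2·n: L = (8.93, 2.21), M = (-8.93, -2.21). Equal radii place R and D the same way about T: R = T + 9.2·n = (16.3, -27.7), D = T − 9.2·n = (-1.53, -32.1). Then |AR| = |R − A| = 32.1.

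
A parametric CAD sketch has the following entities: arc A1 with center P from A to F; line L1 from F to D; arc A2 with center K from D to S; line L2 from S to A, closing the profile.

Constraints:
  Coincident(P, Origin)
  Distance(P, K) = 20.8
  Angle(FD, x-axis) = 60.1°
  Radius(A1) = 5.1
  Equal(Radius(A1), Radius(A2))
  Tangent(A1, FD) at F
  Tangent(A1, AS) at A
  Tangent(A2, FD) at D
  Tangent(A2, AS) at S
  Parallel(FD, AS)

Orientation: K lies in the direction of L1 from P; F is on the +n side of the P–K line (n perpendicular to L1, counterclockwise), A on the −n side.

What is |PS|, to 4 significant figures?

21.42

Tangency of A1 to both parallel lines with radius 5.1 puts F and A at P ± 5.1·n: F = (-4.421, 2.542), A = (4.421, -2.542). Equal radii place D and S the same way about K: D = K + 5.1·n = (5.947, 20.57), S = K − 5.1·n = (14.79, 15.49). Then |PS| = |S − P| = 21.42.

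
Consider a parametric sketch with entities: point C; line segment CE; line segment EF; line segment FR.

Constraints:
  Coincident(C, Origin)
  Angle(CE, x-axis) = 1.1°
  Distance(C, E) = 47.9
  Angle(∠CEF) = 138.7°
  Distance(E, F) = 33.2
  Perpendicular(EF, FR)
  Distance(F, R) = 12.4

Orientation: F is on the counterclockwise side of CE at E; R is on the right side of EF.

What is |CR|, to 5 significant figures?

81.999

∠CEF = 138.7°, so EF runs at 1.1° + (180° − 138.7°) = 42.400° from the x-axis; with |EF| = 33.2, F = E + 33.2·(cos 42.400°, sin 42.400°) = (72.408, 23.306). EF ⟂ FR; with |FR| = 12.4 on the right of EF, R = F + 12.4·(0.67430, -0.73846) = (80.769, 14.150). Then |CR| = |R − C| = 81.999.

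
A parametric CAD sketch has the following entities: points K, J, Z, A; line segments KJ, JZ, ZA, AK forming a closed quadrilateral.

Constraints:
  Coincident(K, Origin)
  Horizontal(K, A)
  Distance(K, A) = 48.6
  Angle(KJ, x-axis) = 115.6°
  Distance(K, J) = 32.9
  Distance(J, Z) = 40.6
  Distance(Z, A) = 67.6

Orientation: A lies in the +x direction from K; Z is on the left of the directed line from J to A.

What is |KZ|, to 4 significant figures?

60.14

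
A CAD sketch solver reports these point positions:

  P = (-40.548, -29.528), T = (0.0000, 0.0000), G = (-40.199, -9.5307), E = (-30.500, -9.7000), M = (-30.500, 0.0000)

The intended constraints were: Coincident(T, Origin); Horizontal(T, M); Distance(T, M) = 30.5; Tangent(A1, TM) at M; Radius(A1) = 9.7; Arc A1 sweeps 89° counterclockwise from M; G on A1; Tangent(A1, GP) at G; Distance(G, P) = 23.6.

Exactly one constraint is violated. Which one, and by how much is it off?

Distance(G, P) = 23.6 — off by 3.60.

T = (0.00, 0.00) ✓; T.y = 0.00, M.y = 0.00 ✓; |TM| = 30.50 ✓; ∠(EM, MT) = 90.00° ✓; |EM| = 9.700 ✓; bearing(E→G) − bearing(E→M) = 89.00° ✓; |EG| = 9.700 ✓; ∠(EG, GP) = 90.00° ✓; |GP| = 20.00 ✗.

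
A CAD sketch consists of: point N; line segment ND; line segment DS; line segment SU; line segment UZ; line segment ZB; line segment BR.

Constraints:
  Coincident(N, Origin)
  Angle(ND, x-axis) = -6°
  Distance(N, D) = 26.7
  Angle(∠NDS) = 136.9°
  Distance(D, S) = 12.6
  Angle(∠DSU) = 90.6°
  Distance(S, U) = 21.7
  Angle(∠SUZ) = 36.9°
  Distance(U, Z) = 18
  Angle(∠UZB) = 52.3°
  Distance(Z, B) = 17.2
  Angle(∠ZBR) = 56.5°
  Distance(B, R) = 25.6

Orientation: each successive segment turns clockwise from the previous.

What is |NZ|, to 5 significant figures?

23.951

∠DSU = 90.6° gives SU at -138.50° from the x-axis; with |SU| = 21.7, U = (18.551, -26.694). ∠SUZ = 36.9° gives UZ at 78.400° from the x-axis; with |UZ| = 18.0, Z = (22.171, -9.0612). Then |NZ| = |Z − N| = 23.951.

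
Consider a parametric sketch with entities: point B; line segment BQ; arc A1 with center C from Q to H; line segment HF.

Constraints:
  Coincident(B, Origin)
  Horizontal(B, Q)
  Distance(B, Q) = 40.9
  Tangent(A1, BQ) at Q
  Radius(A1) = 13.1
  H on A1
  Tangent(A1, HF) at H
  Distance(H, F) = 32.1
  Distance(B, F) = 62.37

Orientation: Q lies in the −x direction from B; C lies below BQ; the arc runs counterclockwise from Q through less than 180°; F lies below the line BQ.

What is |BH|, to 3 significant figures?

56.0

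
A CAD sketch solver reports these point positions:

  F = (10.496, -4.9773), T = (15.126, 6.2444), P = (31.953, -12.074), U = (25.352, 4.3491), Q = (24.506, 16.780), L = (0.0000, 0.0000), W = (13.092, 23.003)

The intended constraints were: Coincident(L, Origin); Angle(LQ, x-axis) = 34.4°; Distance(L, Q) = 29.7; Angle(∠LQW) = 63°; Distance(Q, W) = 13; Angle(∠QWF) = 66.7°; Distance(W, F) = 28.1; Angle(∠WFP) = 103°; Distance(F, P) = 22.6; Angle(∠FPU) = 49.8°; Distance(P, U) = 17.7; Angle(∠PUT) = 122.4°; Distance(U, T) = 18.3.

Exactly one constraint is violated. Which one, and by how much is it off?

Distance(U, T) = 18.3 — off by 7.90.

L = (0.00, 0.00) ✓; LQ at 34.40° ✓; |LQ| = 29.70 ✓; ∠LQW = 63.00° ✓; |QW| = 13.00 ✓; ∠QWF = 66.70° ✓; |WF| = 28.10 ✓; ∠WFP = 103.0° ✓; |FP| = 22.60 ✓; ∠FPU = 49.80° ✓; |PU| = 17.70 ✓; ∠PUT = 122.4° ✓; |UT| = 10.40 ✗.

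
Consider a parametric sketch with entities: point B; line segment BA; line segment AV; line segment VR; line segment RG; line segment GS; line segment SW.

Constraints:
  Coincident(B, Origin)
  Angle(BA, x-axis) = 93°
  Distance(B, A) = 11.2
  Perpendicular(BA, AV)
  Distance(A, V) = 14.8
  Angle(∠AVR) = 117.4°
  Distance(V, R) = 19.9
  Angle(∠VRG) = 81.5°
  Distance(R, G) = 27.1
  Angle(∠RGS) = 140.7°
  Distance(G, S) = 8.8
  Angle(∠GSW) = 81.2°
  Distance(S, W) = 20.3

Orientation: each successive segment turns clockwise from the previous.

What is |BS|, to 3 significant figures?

15.7

∠VRG = 81.5° gives RG at -158° from the x-axis; with |RG| = 27.1, G = (-0.881, -15.3). ∠RGS = 140.7° gives GS at 163° from the x-axis; with |GS| = 8.8, S = (-9.28, -12.7). Then |BS| = |S − B| = 15.7.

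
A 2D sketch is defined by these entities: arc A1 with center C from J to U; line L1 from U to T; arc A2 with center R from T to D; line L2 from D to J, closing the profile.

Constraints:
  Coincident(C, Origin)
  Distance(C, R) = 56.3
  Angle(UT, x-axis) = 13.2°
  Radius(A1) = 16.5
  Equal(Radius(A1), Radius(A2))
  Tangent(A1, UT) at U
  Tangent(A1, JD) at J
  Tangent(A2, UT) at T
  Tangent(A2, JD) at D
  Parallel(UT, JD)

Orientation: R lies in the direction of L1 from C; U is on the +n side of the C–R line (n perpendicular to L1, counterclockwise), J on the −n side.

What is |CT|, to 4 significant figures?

58.67

Tangency of A1 to both parallel lines with radius 16.5 puts U and J at C ± 16.5·n: U = (-3.768, 16.06), J = (3.768, -16.06). Equal radii place T and D the same way about R: T = R + 16.5·n = (51.04, 28.92), D = R − 16.5·n = (58.58, -3.208). Then |CT| = |T − C| = 58.67.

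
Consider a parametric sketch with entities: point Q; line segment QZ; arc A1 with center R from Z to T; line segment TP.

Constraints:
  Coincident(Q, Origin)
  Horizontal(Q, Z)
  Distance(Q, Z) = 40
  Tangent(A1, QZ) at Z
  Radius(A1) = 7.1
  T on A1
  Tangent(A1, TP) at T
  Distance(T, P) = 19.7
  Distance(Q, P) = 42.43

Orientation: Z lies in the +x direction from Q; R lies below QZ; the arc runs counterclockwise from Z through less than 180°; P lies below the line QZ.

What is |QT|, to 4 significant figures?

33.66

Q is at the origin; Q and Z share the same y with |QZ| = 40.0 and Z on the +x side, so Z = (40.00, 0.000). The tangent condition forces RZ to be normal to QZ, so R = Z + (0, -7.1) = (40.00, -7.100). Since RT ⟂ TP (tangency), |RP| = √(7.1² + 19.7²) = 20.94 regardless of where T sits on A1. So P lies on both circle(Q, 42.43) and circle(R, 20.94); the below-QZ intersection is P = (32.90, -26.80). T is the foot of the tangent from P: T = (32.90, -7.099).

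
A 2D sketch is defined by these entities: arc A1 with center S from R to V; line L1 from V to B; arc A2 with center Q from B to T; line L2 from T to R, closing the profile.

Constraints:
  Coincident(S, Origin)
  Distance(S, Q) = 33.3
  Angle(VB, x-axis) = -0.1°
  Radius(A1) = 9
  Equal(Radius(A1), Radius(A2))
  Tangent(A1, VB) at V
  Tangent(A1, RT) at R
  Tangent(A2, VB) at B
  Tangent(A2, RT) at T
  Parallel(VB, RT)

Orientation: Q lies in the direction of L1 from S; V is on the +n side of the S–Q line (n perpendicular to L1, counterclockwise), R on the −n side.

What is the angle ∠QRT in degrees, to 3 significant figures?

15.1°

The slot axis is L1's direction at -0.1°, so u = (cos -0.1°, sin -0.1°) = (1.00, -0.00175) and n = (−sin -0.1°, cos -0.1°) = (0.00175, 1.00). S is at the origin and Q lies 33.3 along u from S, so Q = 33.3·u = (33.3, -0.0581). Tangency of A1 to both parallel lines with radius 9.0 puts V and R at S ± 9.0·n: V = (0.0157, 9.00), R = (-0.0157, -9.00). Equal radii place B and T the same way about Q: B = Q + 9.0·n = (33.3, 8.94), T = Q − 9.0·n = (33.3, -9.06). Then cos ∠QRT = RQ·RT / (|RQ||RT|), giving 15.1°.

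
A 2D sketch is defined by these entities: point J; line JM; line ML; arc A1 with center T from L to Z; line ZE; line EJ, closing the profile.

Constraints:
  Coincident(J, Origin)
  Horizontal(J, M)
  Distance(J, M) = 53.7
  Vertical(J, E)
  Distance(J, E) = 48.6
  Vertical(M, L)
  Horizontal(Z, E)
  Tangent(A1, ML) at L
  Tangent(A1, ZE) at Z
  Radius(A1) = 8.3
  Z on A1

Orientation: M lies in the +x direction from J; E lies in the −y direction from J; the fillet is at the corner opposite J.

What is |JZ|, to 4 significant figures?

66.51

The virtual corner opposite J is at (53.70, -48.60). Tangency of A1 to ML means the radius TL is perpendicular to ML and the tangent condition forces TZ to be normal to ZE, with radius 8.3, so the center T sits 8.3 in from both sides at T = (45.40, -40.30). That places the tangent points at L = (53.70, -40.30) on ML and Z = (45.40, -48.60) on ZE. Then |JZ| = |Z − J| = 66.51.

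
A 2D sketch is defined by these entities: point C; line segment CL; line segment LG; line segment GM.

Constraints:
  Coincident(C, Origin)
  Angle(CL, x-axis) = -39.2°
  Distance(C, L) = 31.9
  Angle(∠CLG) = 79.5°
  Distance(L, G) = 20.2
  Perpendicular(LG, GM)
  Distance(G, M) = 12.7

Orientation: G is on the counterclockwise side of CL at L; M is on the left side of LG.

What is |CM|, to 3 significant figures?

23.6

C is at the origin; CL runs at -39.2° with length 31.9, so L = 31.9·(cos -39.2°, sin -39.2°) = (24.7, -20.2). ∠CLG = 79.5°, so LG runs at -39.2° + (180° − 79.5°) = 61.3° from the x-axis; with |LG| = 20.2, G = L + 20.2·(cos 61.3°, sin 61.3°) = (34.4, -2.44). LG ⟂ GM; with |GM| = 12.7 on the left of LG, M = G + 12.7·(-0.877, 0.480) = (23.3, 3.66). Then |CM| = |M − C| = 23.6.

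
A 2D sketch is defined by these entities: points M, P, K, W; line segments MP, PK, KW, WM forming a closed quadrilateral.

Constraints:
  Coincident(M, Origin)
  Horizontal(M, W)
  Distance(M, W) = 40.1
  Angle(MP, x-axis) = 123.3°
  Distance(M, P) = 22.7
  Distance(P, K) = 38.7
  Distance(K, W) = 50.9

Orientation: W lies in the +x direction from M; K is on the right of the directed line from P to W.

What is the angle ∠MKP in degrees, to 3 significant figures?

28.0°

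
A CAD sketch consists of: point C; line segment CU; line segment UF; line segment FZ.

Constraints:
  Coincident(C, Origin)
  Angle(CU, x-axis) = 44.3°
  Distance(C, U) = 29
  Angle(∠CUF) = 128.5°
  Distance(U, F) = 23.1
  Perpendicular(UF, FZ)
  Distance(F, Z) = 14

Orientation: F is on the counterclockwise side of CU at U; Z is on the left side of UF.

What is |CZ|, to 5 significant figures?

42.062

C is at the origin; CU runs at 44.3° with length 29.0, so U = 29.0·(cos 44.3°, sin 44.3°) = (20.755, 20.254). ∠CUF = 128.5°, so UF runs at 44.3° + (180° − 128.5°) = 95.800° from the x-axis; with |UF| = 23.1, F = U + 23.1·(cos 95.800°, sin 95.800°) = (18.421, 43.236). UF is perpendicular to FZ; with |FZ| = 14.0 on the left of UF, Z = F + 14.0·(-0.99488, -0.10106) = (4.4924, 41.821). Then |CZ| = |Z − C| = 42.062.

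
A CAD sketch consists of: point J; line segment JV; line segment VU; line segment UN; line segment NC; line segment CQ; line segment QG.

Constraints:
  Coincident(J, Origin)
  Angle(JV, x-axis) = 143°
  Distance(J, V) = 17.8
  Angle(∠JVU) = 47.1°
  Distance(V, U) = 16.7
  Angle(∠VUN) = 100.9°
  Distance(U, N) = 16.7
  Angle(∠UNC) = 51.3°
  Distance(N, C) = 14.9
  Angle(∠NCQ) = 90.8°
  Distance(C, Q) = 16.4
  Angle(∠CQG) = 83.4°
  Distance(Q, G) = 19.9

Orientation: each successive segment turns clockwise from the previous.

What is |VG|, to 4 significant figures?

31.25

J is at the origin; JV runs at 143.0° with length 17.8, so V = (-14.22, 10.71). ∠JVU = 47.1° gives VU at 10.10° from the x-axis; with |VU| = 16.7, U = (2.225, 13.64). ∠VUN = 100.9° gives UN at -69.00° from the x-axis; with |UN| = 16.7, N = (8.210, -1.950). ∠UNC = 51.3° gives NC at 162.3° from the x-axis; with |NC| = 14.9, C = (-5.984, 2.580). ∠NCQ = 90.8° gives CQ at 73.10° from the x-axis; with |CQ| = 16.4, Q = (-1.217, 18.27). ∠CQG = 83.4° gives QG at -23.50° from the x-axis; with |QG| = 19.9, G = (17.03, 10.34). Then |VG| = |G − V| = 31.25.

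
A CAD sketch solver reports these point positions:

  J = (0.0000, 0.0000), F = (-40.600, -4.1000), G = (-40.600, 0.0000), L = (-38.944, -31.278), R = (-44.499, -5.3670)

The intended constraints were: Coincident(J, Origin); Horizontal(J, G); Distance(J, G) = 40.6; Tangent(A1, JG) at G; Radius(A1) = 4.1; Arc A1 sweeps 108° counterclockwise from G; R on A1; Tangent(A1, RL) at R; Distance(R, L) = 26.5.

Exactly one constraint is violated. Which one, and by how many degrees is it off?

Tangent(A1, RL) at R — off by 5.90°.

J = (0.00, 0.00) ✓; J.y = 0.00, G.y = 0.00 ✓; |JG| = 40.60 ✓; ∠(FG, GJ) = 90.00° ✓; |FG| = 4.100 ✓; bearing(F→R) − bearing(F→G) = 108.0° ✓; |FR| = 4.100 ✓; ∠(FR, RL) = 95.90° ✗; |RL| = 26.50 ✓.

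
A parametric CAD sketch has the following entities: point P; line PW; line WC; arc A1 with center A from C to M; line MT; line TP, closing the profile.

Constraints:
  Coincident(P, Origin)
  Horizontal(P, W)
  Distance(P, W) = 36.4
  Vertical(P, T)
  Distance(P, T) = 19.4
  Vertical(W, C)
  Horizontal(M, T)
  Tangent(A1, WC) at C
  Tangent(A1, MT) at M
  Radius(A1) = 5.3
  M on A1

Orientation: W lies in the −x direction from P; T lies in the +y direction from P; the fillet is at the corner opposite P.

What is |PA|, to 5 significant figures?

34.147

P is at the origin; P and W share the same y with |PW| = 36.4 and W on the −x side, so W = (-36.400, 0.0000). P and T share the same x with |PT| = 19.4 and T on the +y side, so T = (0.0000, 19.400). The virtual corner opposite P is at (-36.400, 19.400). The tangent condition forces AC to be normal to WC and A1 meets MT tangentially, so AM is at right angles to MT, with radius 5.3, so the center A sits 5.3 in from both sides at A = (-31.100, 14.100). Then |PA| = |A − P| = 34.147.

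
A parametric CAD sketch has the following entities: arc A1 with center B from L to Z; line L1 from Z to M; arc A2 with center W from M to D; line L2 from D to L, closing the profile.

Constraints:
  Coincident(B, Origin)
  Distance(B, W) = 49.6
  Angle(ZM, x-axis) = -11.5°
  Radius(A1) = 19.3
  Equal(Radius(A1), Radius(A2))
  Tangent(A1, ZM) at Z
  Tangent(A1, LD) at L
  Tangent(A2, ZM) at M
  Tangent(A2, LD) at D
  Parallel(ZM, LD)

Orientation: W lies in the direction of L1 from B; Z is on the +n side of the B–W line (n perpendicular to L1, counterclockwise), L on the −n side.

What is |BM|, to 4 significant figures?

53.22

Tangency of A1 to both parallel lines with radius 19.3 puts Z and L at B ± 19.3·n: Z = (3.848, 18.91), L = (-3.848, -18.91). Equal radii place M and D the same way about W: M = W + 19.3·n = (52.45, 9.024), D = W − 19.3·n = (44.76, -28.80). Then |BM| = |M − B| = 53.22.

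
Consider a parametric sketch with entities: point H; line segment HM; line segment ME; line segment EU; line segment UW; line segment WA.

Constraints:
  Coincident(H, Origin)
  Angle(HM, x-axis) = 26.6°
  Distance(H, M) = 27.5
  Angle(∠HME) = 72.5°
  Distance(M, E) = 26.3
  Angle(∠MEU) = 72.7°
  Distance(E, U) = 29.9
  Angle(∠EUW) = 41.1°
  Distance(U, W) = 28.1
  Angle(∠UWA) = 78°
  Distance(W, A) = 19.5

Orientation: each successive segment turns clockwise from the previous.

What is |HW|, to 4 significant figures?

23.49

H is at the origin; HM runs at 26.6° with length 27.5, so M = (24.59, 12.31). ∠HME = 72.5° gives ME at -80.90° from the x-axis; with |ME| = 26.3, E = (28.75, -13.66). ∠MEU = 72.7° gives EU at 171.8° from the x-axis; with |EU| = 29.9, U = (-0.8455, -9.391). ∠EUW = 41.1° gives UW at 32.90° from the x-axis; with |UW| = 28.1, W = (22.75, 5.872). Then |HW| = |W − H| = 23.49.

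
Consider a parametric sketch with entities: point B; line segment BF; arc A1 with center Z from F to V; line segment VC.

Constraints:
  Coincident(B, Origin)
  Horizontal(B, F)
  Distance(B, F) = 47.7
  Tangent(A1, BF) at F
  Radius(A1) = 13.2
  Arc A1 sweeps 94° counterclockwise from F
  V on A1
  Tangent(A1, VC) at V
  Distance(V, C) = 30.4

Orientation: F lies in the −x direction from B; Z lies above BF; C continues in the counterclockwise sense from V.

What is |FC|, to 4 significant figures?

45.80

On A1, F sits at bearing -90° from Z; a 94° counterclockwise sweep puts V at bearing 4°, so V = Z + 13.2·(cos 4°, sin 4°) = (-34.53, 14.12). The tangent condition forces ZV to be normal to VC, so VC runs along (−sin 4°, cos 4°); with |VC| = 30.4, C = (-36.65, 44.45). Then |FC| = |C − F| = 45.80.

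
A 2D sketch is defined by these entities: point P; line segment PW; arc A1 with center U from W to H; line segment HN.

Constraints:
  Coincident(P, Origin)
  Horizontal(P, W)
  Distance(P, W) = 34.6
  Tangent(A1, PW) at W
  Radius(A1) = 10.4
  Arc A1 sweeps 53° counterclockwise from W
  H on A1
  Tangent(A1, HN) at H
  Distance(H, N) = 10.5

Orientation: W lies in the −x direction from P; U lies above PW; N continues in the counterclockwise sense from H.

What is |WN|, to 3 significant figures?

19.3

On A1, W sits at bearing -90° from U; a 53° counterclockwise sweep puts H at bearing -37°, so H = U + 10.4·(cos -37°, sin -37°) = (-26.3, 4.14). A1 meets HN tangentially, so UH is at right angles to HN, so HN runs along (−sin -37°, cos -37°); with |HN| = 10.5, N = (-20.0, 12.5). Then |WN| = |N − W| = 19.3.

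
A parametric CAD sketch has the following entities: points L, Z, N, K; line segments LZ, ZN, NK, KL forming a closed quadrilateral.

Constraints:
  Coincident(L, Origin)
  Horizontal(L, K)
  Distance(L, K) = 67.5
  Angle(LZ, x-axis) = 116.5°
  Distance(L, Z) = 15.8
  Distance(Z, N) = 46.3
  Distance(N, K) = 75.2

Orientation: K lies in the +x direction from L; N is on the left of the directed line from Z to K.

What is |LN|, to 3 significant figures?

56.7

Checks: |ZN| = 46.30 ✓; |NK| = 75.20 ✓.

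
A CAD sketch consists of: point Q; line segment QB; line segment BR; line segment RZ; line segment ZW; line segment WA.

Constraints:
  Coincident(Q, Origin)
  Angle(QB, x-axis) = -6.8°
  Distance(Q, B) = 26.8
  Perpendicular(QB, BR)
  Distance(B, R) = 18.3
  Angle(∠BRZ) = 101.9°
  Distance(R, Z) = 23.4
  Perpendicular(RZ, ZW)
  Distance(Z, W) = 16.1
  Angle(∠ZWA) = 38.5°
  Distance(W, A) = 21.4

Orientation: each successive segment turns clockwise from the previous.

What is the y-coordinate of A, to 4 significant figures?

-22.89

Q is at the origin; QB runs at -6.8° with length 26.8, so B = (26.61, -3.173). The perpendicularity gives BR at right angles to QB, so BR runs at -96.80°; with |BR| = 18.3, R = (24.44, -21.34). ∠BRZ = 101.9° gives RZ at -174.9° from the x-axis; with |RZ| = 23.4, Z = (1.137, -23.42). The perpendicularity gives ZW at right angles to RZ, so ZW runs at 95.10°; with |ZW| = 16.1, W = (-0.2939, -7.388). ∠ZWA = 38.5° gives WA at -46.40° from the x-axis; with |WA| = 21.4, A = (14.46, -22.89). So A.y = -22.89.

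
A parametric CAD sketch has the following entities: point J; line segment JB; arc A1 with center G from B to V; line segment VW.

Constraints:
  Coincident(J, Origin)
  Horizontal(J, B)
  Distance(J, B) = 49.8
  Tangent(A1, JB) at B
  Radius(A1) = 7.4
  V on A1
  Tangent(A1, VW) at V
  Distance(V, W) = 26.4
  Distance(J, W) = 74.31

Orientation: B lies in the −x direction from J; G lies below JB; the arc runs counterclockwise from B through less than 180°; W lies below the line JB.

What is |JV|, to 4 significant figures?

56.33

J is at the origin; J and B share the same y with |JB| = 49.8 and B on the −x side, so B = (-49.80, 0.000). Since A1 is tangent to JB there, GB ⟂ JB, so G = B + (0, -7.4) = (-49.80, -7.400). Since GV ⟂ VW (tangency), |GW| = √(7.4² + 26.4²) = 27.42 regardless of where V sits on A1. So W lies on both circle(J, 74.31) and circle(G, 27.42); the below-JB intersection is W = (-69.39, -26.58). V is the foot of the tangent from W: V = (-56.21, -3.705).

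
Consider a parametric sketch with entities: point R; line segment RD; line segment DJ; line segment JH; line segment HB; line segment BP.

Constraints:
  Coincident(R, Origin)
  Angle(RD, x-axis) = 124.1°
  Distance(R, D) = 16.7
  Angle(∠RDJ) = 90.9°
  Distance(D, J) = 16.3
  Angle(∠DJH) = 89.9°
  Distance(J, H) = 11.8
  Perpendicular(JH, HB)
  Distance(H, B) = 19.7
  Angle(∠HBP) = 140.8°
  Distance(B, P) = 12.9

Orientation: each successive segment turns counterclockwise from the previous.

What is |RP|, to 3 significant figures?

18.6

R is at the origin; RD runs at 124.1° with length 16.7, so D = (-9.36, 13.8). ∠RDJ = 90.9° gives DJ at -147° from the x-axis; with |DJ| = 16.3, J = (-23.0, 4.90). ∠DJH = 89.9° gives JH at -56.7° from the x-axis; with |JH| = 11.8, H = (-16.5, -4.96). JH is perpendicular to HB, so HB runs at 33.3°; with |HB| = 19.7, B = (-0.0581, 5.86). ∠HBP = 140.8° gives BP at 72.5° from the x-axis; with |BP| = 12.9, P = (3.82, 18.2). Then |RP| = |P − R| = 18.6.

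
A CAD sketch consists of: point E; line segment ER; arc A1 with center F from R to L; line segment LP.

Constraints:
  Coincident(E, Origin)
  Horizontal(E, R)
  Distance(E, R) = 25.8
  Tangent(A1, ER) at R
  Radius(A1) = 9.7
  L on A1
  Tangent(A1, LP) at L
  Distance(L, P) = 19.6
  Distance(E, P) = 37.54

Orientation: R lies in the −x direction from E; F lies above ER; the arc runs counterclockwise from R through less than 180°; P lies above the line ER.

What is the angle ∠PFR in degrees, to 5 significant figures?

167.56°

Checks: |FL| = 9.700 ✓; ∠(FL, LP) = 90.00° ✓; |LP| = 19.60 ✓; |EP| = 37.54 ✓.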